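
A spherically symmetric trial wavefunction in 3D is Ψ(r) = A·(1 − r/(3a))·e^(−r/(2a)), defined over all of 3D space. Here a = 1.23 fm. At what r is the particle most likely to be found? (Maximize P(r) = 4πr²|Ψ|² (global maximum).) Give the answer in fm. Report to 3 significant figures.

The maximum of P(r) = 4πr²|Ψ|² occurs where its derivative vanishes.
Solving yields r = a.
With a = 1.23, the most probable radial distance is 1.230 fm.

r ≈ 1.23 fm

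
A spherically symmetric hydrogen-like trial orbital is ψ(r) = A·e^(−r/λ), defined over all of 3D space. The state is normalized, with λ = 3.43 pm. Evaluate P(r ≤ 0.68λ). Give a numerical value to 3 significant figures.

Integrate the radial probability density 4πr²|ψ|² over r ≤ 0.68λ.
A² is fixed by ∫₀^∞ 4πr²|ψ|² dr = 1, i.e. A² = (π·λ^3)^(−1).
Let u = r/λ; then A², 4π and the length scale all cancel, so P = ∫_{0}^{0.68} u^2·e^(-2·u) du ÷ ∫_{0}^{∞} u^2·e^(-2·u) du.
Using ∫ u^2·e^(-2·u) du = -(2·u^2 + 2·u + 1)·e^(-2·u)/4, the numerator is 1/4 - 2053·e^(-34/25)/2500 and the denominator is 1/4.
Taking the ratio yields P = 0.1569.

P ≈ 0.157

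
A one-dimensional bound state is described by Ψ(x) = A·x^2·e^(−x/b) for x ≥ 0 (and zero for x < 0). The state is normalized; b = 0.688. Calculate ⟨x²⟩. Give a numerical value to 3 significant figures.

By definition ⟨x²⟩ = ∫ x^2 |Ψ(x)|² dx.
Since the A² factors cancel between numerator and denominator, ⟨x²⟩ = 15·b^2/2.
With b = 0.688, ⟨x^2⟩ = 3.550.

⟨x^2⟩ ≈ 3.55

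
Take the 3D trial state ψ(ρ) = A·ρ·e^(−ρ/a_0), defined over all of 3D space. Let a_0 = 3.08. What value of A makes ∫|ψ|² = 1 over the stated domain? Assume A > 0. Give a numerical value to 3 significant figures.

A ≈ 0.0196

Normalization requires ∫|ψ|² 4πρ² dρ = 1, integrated from 0 to ∞.
(Spherical symmetry: dV = 4πρ² dρ.)
Using ∫₀^∞ ρⁿ e^(−αρ) dρ = n!/αⁿ⁺¹, ∫|ψ|² 4πρ² dρ = A²·(3·π·a_0^5).
Substituting a_0 = 3.08 gives A² = 0.0003828, so A = 0.01957.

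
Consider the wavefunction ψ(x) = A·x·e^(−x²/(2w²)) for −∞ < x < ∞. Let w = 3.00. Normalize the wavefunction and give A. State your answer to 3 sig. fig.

Normalization requires ∫|ψ|² dx = 1, integrated from −∞ to ∞.
With ∫_{−∞}^{∞} x^(2m) e^(−αx²) dx = (2m−1)!!·√π / (2^m α^(m+1/2)), carrying out the integral gives A² · √(π)·w^3/2.
Setting this equal to 1 gives A² = 1/(√(π)·w^3/2).
With w = 3.00: A² = 0.04179 and A = 0.2044.

A ≈ 0.204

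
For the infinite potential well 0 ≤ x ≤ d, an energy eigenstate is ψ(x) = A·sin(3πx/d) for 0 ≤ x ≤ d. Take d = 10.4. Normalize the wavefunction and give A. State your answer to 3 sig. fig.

Normalization requires ∫|ψ|² dx = 1, integrated from 0 to d.
Using sin²θ = (1 − cos 2θ)/2, the integral (without the A² prefactor) comes out to d/2.
Hence A² = 1/[d/2].
With d = 10.4: A² = 0.1923 and A = 0.4385.

A ≈ 0.439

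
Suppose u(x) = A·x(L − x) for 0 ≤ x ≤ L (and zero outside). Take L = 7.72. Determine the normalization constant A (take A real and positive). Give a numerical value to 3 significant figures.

The normalization condition is ∫|u|² dx = 1 from 0 to L.
Carrying out the integral gives A² · L^5/30.
Setting this equal to 1 gives A² = 1/(L^5/30).
With L = 7.72: A² = 0.001094 and A = 0.03308.

A ≈ 0.0331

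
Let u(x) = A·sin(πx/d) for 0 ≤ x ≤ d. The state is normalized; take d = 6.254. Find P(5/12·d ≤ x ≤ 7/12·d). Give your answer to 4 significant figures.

P ≈ 0.3258

|u|² is the probability density, so P = ∫_{5/12·d}^{7/12·d} |u|² dx.
The normalization integral ∫|u|²dx over the whole domain equals d/2·A², and A² cancels in the ratio.
Substituting t = x/d, A² and the length scale cancel in the ratio: P = ∫_{5/12}^{7/12} sin(π·t)^2 dt / ∫_{0}^{1} sin(π·t)^2 dt.
An antiderivative of sin(π·t)^2 is t/2 - sin(2·π·t)/(4·π); evaluating from 5/12 to 7/12 gives 1/(4·π) + 1/12, while the full integral is 1/2.
This works out to P = (3 + π)/(6·π).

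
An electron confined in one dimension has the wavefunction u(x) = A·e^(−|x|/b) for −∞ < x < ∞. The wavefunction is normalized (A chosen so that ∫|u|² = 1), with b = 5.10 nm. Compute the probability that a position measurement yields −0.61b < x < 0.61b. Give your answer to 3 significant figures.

P ≈ 0.705

P = ∫_{−0.61b}^{0.61b} |u(x)|² dx.
With A² fixed by ∫|u|² = 1, i.e. A² = (b)^(−1), substitute and integrate.
Both integrals are even about x = 0, so only the x ≥ 0 halves are needed (the factors of 2 cancel). In terms of t = x/b (A² and the length scale cancel between numerator and denominator), P = [∫_{0}^{0.61} e^(-2·t) dt] / [∫_{0}^{∞} e^(-2·t) dt].
With ∫ e^(-2·t) dt = -e^(-2·t)/2 + C, the region integral is 1/2 - e^(-61/50)/2 and the full one is 1/2.
The result is P = 0.7048.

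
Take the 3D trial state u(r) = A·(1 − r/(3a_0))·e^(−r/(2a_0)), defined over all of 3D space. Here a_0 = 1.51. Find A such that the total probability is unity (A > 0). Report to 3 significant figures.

A ≈ 0.186

Normalization requires ∫|u|² 4πr² dr = 1, integrated from 0 to ∞.
The angular integral contributes 4π, leaving ∫₀^∞ r²|u|² dr.
With ∫₀^∞ r^4 e^(−αr) dr = 4!/α^5, with u = A·(1 − r/(3a_0))·e^(−r/(2a_0)), the integral evaluates to A²·[8·π·a_0^3/3].
So A² = (8·π·a_0^3/3)^(−1).
With a_0 = 1.51: A² = 0.03467 and A = 0.1862.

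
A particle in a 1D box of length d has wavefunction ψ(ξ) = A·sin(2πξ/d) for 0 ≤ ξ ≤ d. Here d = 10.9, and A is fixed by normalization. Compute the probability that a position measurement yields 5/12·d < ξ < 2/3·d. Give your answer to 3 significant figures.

P ≈ 0.112

P = ∫_{5/12·d}^{2/3·d} |ψ(ξ)|² dξ.
With A² fixed by ∫|ψ|² = 1, i.e. A² = (d/2)^(−1), substitute and integrate.
In terms of u = ξ/d (A² and the length scale cancel between numerator and denominator), P = [∫_{5/12}^{2/3} sin(2·π·u)^2 du] / [∫_{0}^{1} sin(2·π·u)^2 du].
An antiderivative of sin(2·π·u)^2 is u/2 - sin(4·π·u)/(8·π); evaluating from 5/12 to 2/3 gives -√(3)/(8·π) + 1/8, while the full integral is 1/2.
Evaluating gives P = (π - √(3))/(4·π).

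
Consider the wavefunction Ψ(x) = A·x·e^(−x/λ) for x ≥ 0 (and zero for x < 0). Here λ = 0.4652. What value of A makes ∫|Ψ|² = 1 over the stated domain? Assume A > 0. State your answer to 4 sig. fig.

A ≈ 6.303

The normalization condition is ∫|Ψ|² dx = 1 from 0 to ∞.
Carrying out the integral gives A² · λ^3/4.
Setting this equal to 1 gives A² = 1/(λ^3/4).
Plugging in λ = 0.4652 yields A = 6.3033.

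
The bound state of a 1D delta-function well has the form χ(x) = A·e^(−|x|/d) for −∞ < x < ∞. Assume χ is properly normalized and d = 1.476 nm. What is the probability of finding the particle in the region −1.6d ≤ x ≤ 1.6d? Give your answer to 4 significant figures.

P ≈ 0.9592

The probability is P = ∫ |χ|² dx over [−1.6d, 1.6d].
The normalization integral ∫|χ|²dx over the whole domain equals d·A², and A² cancels in the ratio.
Both integrals are even about x = 0, so only the x ≥ 0 halves are needed (the factors of 2 cancel). Let u = x/d; then A² and the length scale cancel, so P = ∫_{0}^{1.6} e^(-2·u) du ÷ ∫_{0}^{∞} e^(-2·u) du.
With ∫ e^(-2·u) du = -e^(-2·u)/2 + C, the region integral is 1/2 - e^(-16/5)/2 and the full one is 1/2.
This works out to P = 0.95924.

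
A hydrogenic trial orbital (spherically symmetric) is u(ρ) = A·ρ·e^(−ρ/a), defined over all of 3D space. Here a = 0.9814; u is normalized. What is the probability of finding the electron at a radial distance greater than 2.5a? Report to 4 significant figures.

P ≈ 0.4405

P = ∫ |u|² 4πρ² dρ over ρ > 2.5a.
A² is fixed by ∫₀^∞ 4πρ²|u|² dρ = 1, i.e. A² = (3·π·a^5)^(−1).
Substituting t = ρ/a, A², 4π and the length scale all cancel in the ratio: P = ∫_{2.5}^{∞} t^4·e^(-2·t) dt / ∫_{0}^{∞} t^4·e^(-2·t) dt.
Using ∫ t^4·e^(-2·t) dt = -(t^4/2 + t^3 + 3·t^2/2 + 3·t/2 + 3/4)·e^(-2·t), the numerator is 1569·e^(-5)/32 and the denominator is 3/4.
Taking the ratio yields P = 0.44049.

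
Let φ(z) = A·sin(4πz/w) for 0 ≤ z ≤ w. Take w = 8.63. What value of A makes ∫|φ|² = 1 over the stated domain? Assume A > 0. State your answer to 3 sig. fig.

Require ∫ |φ|² dz = 1 over the whole domain.
The integral (without the A² prefactor) comes out to w/2.
Hence A² = 1/[w/2].
Substituting w = 8.63 gives A² = 0.2317, so A = 0.4814.

A ≈ 0.481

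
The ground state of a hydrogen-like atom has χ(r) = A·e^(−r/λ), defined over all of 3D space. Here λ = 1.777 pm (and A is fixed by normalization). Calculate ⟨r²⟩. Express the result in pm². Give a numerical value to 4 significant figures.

⟨r^2⟩ ≈ 9.473 pm^2

By definition ⟨r²⟩ = ∫ r^2 |χ(r)|² 4πr² dr.
The ratio of the moment integral to the normalization integral gives ⟨r²⟩ = 3·λ^2.
Putting λ = 1.777 gives 9.4732.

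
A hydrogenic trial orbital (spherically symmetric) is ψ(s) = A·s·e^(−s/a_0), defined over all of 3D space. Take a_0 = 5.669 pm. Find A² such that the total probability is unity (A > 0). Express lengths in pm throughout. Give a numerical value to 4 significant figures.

Normalization requires ∫|ψ|² 4πs² ds = 1, integrated from 0 to ∞.
(Spherical symmetry: dV = 4πs² ds.)
Using ∫₀^∞ sⁿ e^(−αs) ds = n!/αⁿ⁺¹, ∫|ψ|² 4πs² ds = A²·(3·π·a_0^5).
Setting this equal to 1 gives A² = 1/(3·π·a_0^5).
Substituting a_0 = 5.669 gives A² = 0.000018122, so A = 0.0042569.

A^2 ≈ 0.00001812 pm^(-5)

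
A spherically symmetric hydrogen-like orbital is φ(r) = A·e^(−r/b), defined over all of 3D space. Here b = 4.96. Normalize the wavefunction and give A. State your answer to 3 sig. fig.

We need A² ∫|f|² 4πr² dr = 1, taking the integral from 0 to ∞.
The angular integral contributes 4π, leaving ∫₀^∞ r²|φ|² dr.
Recall ∫₀^∞ r^m e^(−r/β) dr = m!·β^(m+1), the integral (without the A² prefactor) comes out to π·b^3.
So A² = (π·b^3)^(−1).
Plugging in b = 4.96 yields A = 0.05107.

A ≈ 0.0511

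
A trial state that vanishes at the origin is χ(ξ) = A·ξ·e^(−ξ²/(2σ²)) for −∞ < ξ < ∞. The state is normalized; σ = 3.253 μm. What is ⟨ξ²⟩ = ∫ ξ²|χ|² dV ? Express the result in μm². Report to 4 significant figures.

By definition ⟨ξ²⟩ = ∫ ξ^2 |χ(ξ)|² dξ.
With ∫_{−∞}^{∞} ξ^(2m) e^(−αξ²) dξ = (2m−1)!!·√π / (2^m α^(m+1/2)), since the A² factors cancel between numerator and denominator, ⟨ξ²⟩ = 3·σ^2/2.
Putting σ = 3.253 gives 15.873.

⟨ξ^2⟩ ≈ 15.87 μm^2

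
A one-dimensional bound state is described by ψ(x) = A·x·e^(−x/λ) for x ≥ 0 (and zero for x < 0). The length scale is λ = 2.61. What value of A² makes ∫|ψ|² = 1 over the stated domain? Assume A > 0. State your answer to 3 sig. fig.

Normalization requires ∫|ψ|² dx = 1, integrated from 0 to ∞.
Recall ∫₀^∞ x^m e^(−x/β) dx = m!·β^(m+1), ∫|ψ|² dx = A²·(λ^3/4).
Setting this equal to 1 gives A² = 1/(λ^3/4).
Substituting λ = 2.61 gives A² = 0.2250, so A = 0.4743.

A^2 ≈ 0.225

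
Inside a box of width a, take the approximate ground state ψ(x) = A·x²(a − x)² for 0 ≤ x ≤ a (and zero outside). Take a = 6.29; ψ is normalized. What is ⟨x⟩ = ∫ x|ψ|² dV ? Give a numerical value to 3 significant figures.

By definition ⟨x⟩ = ∫ x |ψ(x)|² dx.
Expanding the polynomial and integrating term by term, the ratio of the moment integral to the normalization integral gives ⟨x⟩ = a/2.
Putting a = 6.29 gives 3.145.

⟨x⟩ ≈ 3.15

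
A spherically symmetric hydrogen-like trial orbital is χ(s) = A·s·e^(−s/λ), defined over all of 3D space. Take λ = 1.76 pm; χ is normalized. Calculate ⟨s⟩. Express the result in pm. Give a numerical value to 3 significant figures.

⟨s⟩ = ∫ s |χ|² 4πs² ds over the full domain.
Evaluating both integrals, ⟨s⟩ = 5·λ/2.
Putting λ = 1.76 gives 4.400.

⟨s⟩ ≈ 4.40 pm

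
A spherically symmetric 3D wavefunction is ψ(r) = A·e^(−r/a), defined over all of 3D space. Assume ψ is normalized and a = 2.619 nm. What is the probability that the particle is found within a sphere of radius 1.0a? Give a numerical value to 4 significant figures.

P ≈ 0.3233

With dV = 4πr²dr, the probability is ∫|ψ|² dV over r ≤ 1.0a.
Normalization gives A² = 1/(π·a^3).
Let u = r/a; then A², 4π and the length scale all cancel, so P = ∫_{0}^{1.0} u^2·e^(-2·u) du ÷ ∫_{0}^{∞} u^2·e^(-2·u) du.
With ∫ u^2·e^(-2·u) du = -(2·u^2 + 2·u + 1)·e^(-2·u)/4 + C, the region integral is 1/4 - 5·e^(-2)/4 and the full one is 1/4.
Taking the ratio yields P = 0.32332.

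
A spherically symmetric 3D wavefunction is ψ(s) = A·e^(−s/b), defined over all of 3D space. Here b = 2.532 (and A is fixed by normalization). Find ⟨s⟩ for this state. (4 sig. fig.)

⟨s⟩ ≈ 3.798

By definition ⟨s⟩ = ∫ s |ψ(s)|² 4πs² ds.
Using ∫₀^∞ sⁿ e^(−αs) ds = n!/αⁿ⁺¹, since the A² factors cancel between numerator and denominator, ⟨s⟩ = 3·b/2.
Putting b = 2.532 gives 3.7980.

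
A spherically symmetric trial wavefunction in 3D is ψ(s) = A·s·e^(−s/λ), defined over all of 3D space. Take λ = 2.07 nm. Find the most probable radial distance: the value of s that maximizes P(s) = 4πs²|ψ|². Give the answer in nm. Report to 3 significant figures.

The maximum of P(s) = 4πs²|ψ|² occurs where its derivative vanishes.
This gives s = 2·λ.
With λ = 2.07, the most probable radial distance is 4.140 nm.

s ≈ 4.14 nm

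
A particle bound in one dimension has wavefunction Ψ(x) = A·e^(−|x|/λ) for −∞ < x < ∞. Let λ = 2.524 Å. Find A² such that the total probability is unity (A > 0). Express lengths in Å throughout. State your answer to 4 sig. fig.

Normalization requires ∫|Ψ|² dx = 1, integrated from −∞ to ∞.
Recall ∫₀^∞ x^m e^(−x/β) dx = m!·β^(m+1), the integral (without the A² prefactor) comes out to λ.
Setting this equal to 1 gives A² = 1/(λ).
With λ = 2.524: A² = 0.39620 and A = 0.62944.

A^2 ≈ 0.3962 Å^(-1)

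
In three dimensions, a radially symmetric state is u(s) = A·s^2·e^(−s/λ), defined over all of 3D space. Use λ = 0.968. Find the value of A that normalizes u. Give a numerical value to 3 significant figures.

The normalization condition is ∫|u|² 4πs² ds = 1 from 0 to ∞.
Recall ∫₀^∞ s^m e^(−s/β) ds = m!·β^(m+1), with u = A·s^2·e^(−s/λ), the integral evaluates to A²·[45·π·λ^7/2].
Setting this equal to 1 gives A² = 1/(45·π·λ^7/2).
Plugging in λ = 0.968 yields A = 0.1333.

A ≈ 0.133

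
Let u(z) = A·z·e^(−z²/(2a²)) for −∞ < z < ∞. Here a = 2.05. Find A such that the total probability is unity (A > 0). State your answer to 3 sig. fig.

A ≈ 0.362

Normalization requires ∫|u|² dz = 1, integrated from −∞ to ∞.
Differentiating ∫e^(−αz²) dz = √(π/α) under α to get the higher moments, the integral (without the A² prefactor) comes out to √(π)·a^3/2.
Hence A² = 1/[√(π)·a^3/2].
Plugging in a = 2.05 yields A = 0.3619.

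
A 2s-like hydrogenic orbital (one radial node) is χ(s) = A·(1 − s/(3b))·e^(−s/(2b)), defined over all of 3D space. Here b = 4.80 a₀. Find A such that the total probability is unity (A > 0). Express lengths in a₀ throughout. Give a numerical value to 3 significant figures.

A ≈ 0.0329 a₀^(-3/2)

The normalization condition is ∫|χ|² 4πs² ds = 1 from 0 to ∞.
(Spherical symmetry: dV = 4πs² ds.)
With ∫₀^∞ s^4 e^(−αs) ds = 4!/α^5, carrying out the integral gives A² · 8·π·b^3/3.
Plugging in b = 4.80 yields A = 0.03285.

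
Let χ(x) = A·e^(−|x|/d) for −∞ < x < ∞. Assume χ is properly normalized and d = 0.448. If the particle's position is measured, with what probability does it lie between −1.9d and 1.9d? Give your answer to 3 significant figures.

P = ∫_{−1.9d}^{1.9d} |χ(x)|² dx.
With A² fixed by ∫|χ|² = 1, i.e. A² = (d)^(−1), substitute and integrate.
By symmetry take twice the x ≥ 0 contribution in numerator and denominator; the 2's cancel. Substituting u = x/d, A² and the length scale cancel in the ratio: P = ∫_{0}^{1.9} e^(-2·u) du / ∫_{0}^{∞} e^(-2·u) du.
Using ∫ e^(-2·u) du = -e^(-2·u)/2, the numerator is 1/2 - e^(-19/5)/2 and the denominator is 1/2.
Evaluating gives P = 0.9776.

P ≈ 0.978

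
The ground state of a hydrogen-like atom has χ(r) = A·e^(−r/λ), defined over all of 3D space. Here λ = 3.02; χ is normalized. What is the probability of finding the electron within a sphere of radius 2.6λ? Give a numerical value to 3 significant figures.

P ≈ 0.891

P = ∫ |χ|² 4πr² dr over r ≤ 2.6λ.
A² is fixed by ∫₀^∞ 4πr²|χ|² dr = 1, i.e. A² = (π·λ^3)^(−1).
Let u = r/λ; then A², 4π and the length scale all cancel, so P = ∫_{0}^{2.6} u^2·e^(-2·u) du ÷ ∫_{0}^{∞} u^2·e^(-2·u) du.
Using ∫ u^2·e^(-2·u) du = -(2·u^2 + 2·u + 1)·e^(-2·u)/4, the numerator is 1/4 - 493·e^(-26/5)/100 and the denominator is 1/4.
Taking the ratio yields P = 0.8912.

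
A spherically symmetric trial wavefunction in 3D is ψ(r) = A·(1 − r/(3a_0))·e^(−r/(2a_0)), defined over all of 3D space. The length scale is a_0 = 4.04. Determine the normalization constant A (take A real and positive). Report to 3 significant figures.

A ≈ 0.0425

We need A² ∫|f|² 4πr² dr = 1, taking the integral from 0 to ∞.
Using ∫₀^∞ rⁿ e^(−αr) dr = n!/αⁿ⁺¹, with ψ = A·(1 − r/(3a_0))·e^(−r/(2a_0)), the integral evaluates to A²·[8·π·a_0^3/3].
Setting this equal to 1 gives A² = 1/(8·π·a_0^3/3).
Substituting a_0 = 4.04 gives A² = 0.001810, so A = 0.04255.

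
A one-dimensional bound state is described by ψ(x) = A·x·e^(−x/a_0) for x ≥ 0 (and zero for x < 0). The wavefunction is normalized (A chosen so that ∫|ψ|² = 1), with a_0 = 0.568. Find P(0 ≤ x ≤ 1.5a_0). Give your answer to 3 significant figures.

The probability is P = ∫ |ψ|² dx over [0, 1.5a_0].
Since A² = 1/(a_0^3/4), this is the region integral divided by the full normalization integral.
Let u = x/a_0; then A² and the length scale cancel, so P = ∫_{0}^{1.5} u^2·e^(-2·u) du ÷ ∫_{0}^{∞} u^2·e^(-2·u) du.
Using ∫ u^2·e^(-2·u) du = -(2·u^2 + 2·u + 1)·e^(-2·u)/4, the numerator is 1/4 - 17·e^(-3)/8 and the denominator is 1/4.
Taking the ratio, P = 0.5768.

P ≈ 0.577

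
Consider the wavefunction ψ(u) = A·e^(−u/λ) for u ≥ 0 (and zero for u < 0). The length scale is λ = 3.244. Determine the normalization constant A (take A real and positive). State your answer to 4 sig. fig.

A ≈ 0.7852

The normalization condition is ∫|ψ|² du = 1 from 0 to ∞.
Carrying out the integral gives A² · λ/2.
Substituting λ = 3.244 gives A² = 0.61652, so A = 0.78519.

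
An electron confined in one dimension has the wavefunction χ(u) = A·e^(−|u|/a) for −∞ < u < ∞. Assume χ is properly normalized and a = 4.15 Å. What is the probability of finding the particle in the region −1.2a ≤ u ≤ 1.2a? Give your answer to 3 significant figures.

P ≈ 0.909

|χ|² is the probability density, so P = ∫_{−1.2a}^{1.2a} |χ|² du.
With A² fixed by ∫|χ|² = 1, i.e. A² = (a)^(−1), substitute and integrate.
Both integrals are even about u = 0, so only the u ≥ 0 halves are needed (the factors of 2 cancel). Let t = u/a; then A² and the length scale cancel, so P = ∫_{0}^{1.2} e^(-2·t) dt ÷ ∫_{0}^{∞} e^(-2·t) dt.
Using ∫ e^(-2·t) dt = -e^(-2·t)/2, the numerator is 1/2 - e^(-12/5)/2 and the denominator is 1/2.
Evaluating gives P = 0.9093.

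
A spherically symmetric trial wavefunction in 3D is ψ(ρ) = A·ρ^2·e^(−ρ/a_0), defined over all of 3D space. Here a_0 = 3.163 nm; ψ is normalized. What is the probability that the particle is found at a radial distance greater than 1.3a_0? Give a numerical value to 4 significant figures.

P ≈ 0.9828

P = ∫ |ψ|² 4πρ² dρ over ρ > 1.3a_0.
A² is fixed by ∫₀^∞ 4πρ²|ψ|² dρ = 1, i.e. A² = (45·π·a_0^7/2)^(−1).
Let u = ρ/a_0; then A², 4π and the length scale all cancel, so P = ∫_{1.3}^{∞} u^6·e^(-2·u) du ÷ ∫_{0}^{∞} u^6·e^(-2·u) du.
With ∫ u^6·e^(-2·u) du = -(4·u^6 + 12·u^5 + 30·u^4 + 60·u^3 + 90·u^2 + 90·u + 45)·e^(-2·u)/8 + C, the region integral is ≈ 5.52842 and the full one is 45/8.
Taking the ratio yields P = 0.98283.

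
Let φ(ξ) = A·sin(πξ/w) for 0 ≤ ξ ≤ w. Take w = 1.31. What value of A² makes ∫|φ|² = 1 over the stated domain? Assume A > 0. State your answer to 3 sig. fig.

A^2 ≈ 1.53

The normalization condition is ∫|φ|² dξ = 1 from 0 to w.
Using sin²θ = (1 − cos 2θ)/2, carrying out the integral gives A² · w/2.
So A² = (w/2)^(−1).
With w = 1.31: A² = 1.527 and A = 1.236.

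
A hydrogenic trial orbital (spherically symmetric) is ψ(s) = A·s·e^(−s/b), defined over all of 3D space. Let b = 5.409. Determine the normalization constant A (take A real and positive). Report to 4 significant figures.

A ≈ 0.004787

Require ∫ |ψ|² 4πs² ds = 1 over the whole domain.
The angular integral contributes 4π, leaving ∫₀^∞ s²|ψ|² ds.
With ψ = A·s·e^(−s/b), the integral evaluates to A²·[3·π·b^5].
Substituting b = 5.409 gives A² = 0.000022916, so A = 0.0047871.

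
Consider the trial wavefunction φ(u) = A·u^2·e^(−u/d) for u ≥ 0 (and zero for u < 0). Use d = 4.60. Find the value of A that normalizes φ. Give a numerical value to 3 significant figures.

A ≈ 0.0254

Normalization requires ∫|φ|² du = 1, integrated from 0 to ∞.
With ∫₀^∞ u^4 e^(−αu) du = 4!/α^5, carrying out the integral gives A² · 3·d^5/4.
Hence A² = 1/[3·d^5/4].
Plugging in d = 4.60 yields A = 0.02544.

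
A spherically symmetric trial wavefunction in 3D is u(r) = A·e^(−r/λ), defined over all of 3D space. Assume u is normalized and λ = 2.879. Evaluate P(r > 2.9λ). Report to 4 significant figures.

With dV = 4πr²dr, the probability is ∫|u|² dV over r > 2.9λ.
The full normalization integral is A²·[π·λ^3] = 1, fixing A².
In terms of t = r/λ (A², 4π and the length scale all cancel between numerator and denominator), P = [∫_{2.9}^{∞} t^2·e^(-2·t) dt] / [∫_{0}^{∞} t^2·e^(-2·t) dt].
An antiderivative of t^2·e^(-2·t) is -(2·t^2 + 2·t + 1)·e^(-2·t)/4; evaluating from 2.9 to ∞ gives 1181·e^(-29/5)/200, while the full integral is 1/4.
Taking the ratio yields P = 0.071511.

P ≈ 0.07151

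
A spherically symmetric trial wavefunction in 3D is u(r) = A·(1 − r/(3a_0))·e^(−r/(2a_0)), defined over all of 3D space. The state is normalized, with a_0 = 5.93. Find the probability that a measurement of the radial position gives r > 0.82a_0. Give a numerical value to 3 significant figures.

P ≈ 0.902

Integrate the radial probability density 4πr²|u|² over r > 0.82a_0.
A² is fixed by ∫₀^∞ 4πr²|u|² dr = 1, i.e. A² = (8·π·a_0^3/3)^(−1).
In terms of t = r/a_0 (A², 4π and the length scale all cancel between numerator and denominator), P = [∫_{0.82}^{∞} t^2·(1 - t/3)^2·e^(-t) dt] / [∫_{0}^{∞} t^2·(1 - t/3)^2·e^(-t) dt].
With ∫ t^2·(1 - t/3)^2·e^(-t) dt = (-t^4 + 2·t^3 - 3·t^2 - 6·t - 6)·e^(-t)/9 + C, the region integral is ≈ 0.60127 and the full one is 2/3.
This evaluates to P = 0.9019.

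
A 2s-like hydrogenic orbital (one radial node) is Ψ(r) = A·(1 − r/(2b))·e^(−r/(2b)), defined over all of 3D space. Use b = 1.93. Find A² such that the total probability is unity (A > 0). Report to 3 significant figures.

A^2 ≈ 0.00553

The normalization condition is ∫|Ψ|² 4πr² dr = 1 from 0 to ∞.
In 3D with spherical symmetry the volume element is 4πr² dr.
With ∫₀^∞ r^4 e^(−αr) dr = 4!/α^5, ∫|Ψ|² 4πr² dr = A²·(8·π·b^3).
Hence A² = 1/[8·π·b^3].
Substituting b = 1.93 gives A² = 0.005535, so A = 0.07440.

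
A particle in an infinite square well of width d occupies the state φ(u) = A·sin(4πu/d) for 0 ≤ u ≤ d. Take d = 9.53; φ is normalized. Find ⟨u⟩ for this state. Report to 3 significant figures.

⟨u⟩ = ∫ u |φ|² du over the full domain.
The ratio of the moment integral to the normalization integral gives ⟨u⟩ = d/2.
With d = 9.53, ⟨u⟩ = 4.765.

⟨u⟩ ≈ 4.77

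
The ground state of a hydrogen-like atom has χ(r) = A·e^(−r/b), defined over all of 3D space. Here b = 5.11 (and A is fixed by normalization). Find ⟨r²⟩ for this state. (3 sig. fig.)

⟨r^2⟩ ≈ 78.3

The expectation value is the |χ|²-weighted average of r^2: ∫ r^2|χ|² 4πr² dr.
With ∫₀^∞ r^4 e^(−αr) dr = 4!/α^5, evaluating both integrals, ⟨r²⟩ = 3·b^2.
Putting b = 5.11 gives 78.34.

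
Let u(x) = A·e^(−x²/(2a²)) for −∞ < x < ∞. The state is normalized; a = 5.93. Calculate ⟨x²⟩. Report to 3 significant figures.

⟨x^2⟩ ≈ 17.6

The expectation value is the |u|²-weighted average of x^2: ∫ x^2|u|² dx.
Using the Gaussian integral ∫_{−∞}^{∞} e^(−αx²) dx = √(π/α), the ratio of the moment integral to the normalization integral gives ⟨x²⟩ = a^2/2.
Putting a = 5.93 gives 17.58.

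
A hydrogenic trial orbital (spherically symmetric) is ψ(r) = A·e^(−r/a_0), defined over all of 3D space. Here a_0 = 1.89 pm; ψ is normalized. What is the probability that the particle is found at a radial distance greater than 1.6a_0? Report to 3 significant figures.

P ≈ 0.380

With dV = 4πr²dr, the probability is ∫|ψ|² dV over r > 1.6a_0.
Normalization gives A² = 1/(π·a_0^3).
Let u = r/a_0; then A², 4π and the length scale all cancel, so P = ∫_{1.6}^{∞} u^2·e^(-2·u) du ÷ ∫_{0}^{∞} u^2·e^(-2·u) du.
An antiderivative of u^2·e^(-2·u) is -(2·u^2 + 2·u + 1)·e^(-2·u)/4; evaluating from 1.6 to ∞ gives 233·e^(-16/5)/100, while the full integral is 1/4.
This evaluates to P = 0.3799.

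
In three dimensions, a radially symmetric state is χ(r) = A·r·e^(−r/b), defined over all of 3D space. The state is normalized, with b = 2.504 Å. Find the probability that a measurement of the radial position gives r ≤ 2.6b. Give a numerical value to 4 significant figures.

P ≈ 0.5939

Integrate the radial probability density 4πr²|χ|² over r ≤ 2.6b.
The full normalization integral is A²·[3·π·b^5] = 1, fixing A².
Substituting u = r/b, A², 4π and the length scale all cancel in the ratio: P = ∫_{0}^{2.6} u^4·e^(-2·u) du / ∫_{0}^{∞} u^4·e^(-2·u) du.
Using ∫ u^4·e^(-2·u) du = -(u^4/2 + u^3 + 3·u^2/2 + 3·u/2 + 3/4)·e^(-2·u), the numerator is ≈ 0.445404 and the denominator is 3/4.
Taking the ratio yields P = 0.59387.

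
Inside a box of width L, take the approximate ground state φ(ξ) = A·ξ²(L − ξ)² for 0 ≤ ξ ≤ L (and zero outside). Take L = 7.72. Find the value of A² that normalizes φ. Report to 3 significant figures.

A^2 ≈ 0.00000647

The normalization condition is ∫|φ|² dξ = 1 from 0 to L.
Expanding the polynomial and integrating term by term, ∫|φ|² dξ = A²·(L^9/630).
Setting this equal to 1 gives A² = 1/(L^9/630).
Plugging in L = 7.72 yields A = 0.002543.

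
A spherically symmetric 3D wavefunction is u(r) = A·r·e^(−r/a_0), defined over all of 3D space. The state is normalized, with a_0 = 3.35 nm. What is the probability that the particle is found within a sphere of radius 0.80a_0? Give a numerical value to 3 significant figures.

P ≈ 0.0237

Integrate the radial probability density 4πr²|u|² over r ≤ 0.80a_0.
Normalization gives A² = 1/(3·π·a_0^5).
Let t = r/a_0; then A², 4π and the length scale all cancel, so P = ∫_{0}^{0.80} t^4·e^(-2·t) dt ÷ ∫_{0}^{∞} t^4·e^(-2·t) dt.
An antiderivative of t^4·e^(-2·t) is -(t^4/2 + t^3 + 3·t^2/2 + 3·t/2 + 3/4)·e^(-2·t); evaluating from 0 to 0.80 gives 3/4 - 9067·e^(-8/5)/2500, while the full integral is 3/4.
The region integral divided by the full integral gives P = 0.02368.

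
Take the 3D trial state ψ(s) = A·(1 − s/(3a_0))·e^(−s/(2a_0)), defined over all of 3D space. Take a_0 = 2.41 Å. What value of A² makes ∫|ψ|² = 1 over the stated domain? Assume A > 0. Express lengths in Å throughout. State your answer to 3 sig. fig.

Require ∫ |ψ|² 4πs² ds = 1 over the whole domain.
Carrying out the integral gives A² · 8·π·a_0^3/3.
Setting this equal to 1 gives A² = 1/(8·π·a_0^3/3).
Plugging in a_0 = 2.41 yields A = 0.09235.

A^2 ≈ 0.00853 Å^(-3)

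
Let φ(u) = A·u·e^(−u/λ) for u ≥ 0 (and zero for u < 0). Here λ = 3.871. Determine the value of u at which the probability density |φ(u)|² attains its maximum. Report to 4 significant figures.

u ≈ 3.871

The maximum of |φ(u)|² occurs where its derivative vanishes.
This gives u = λ.
With λ = 3.871, the most probable position is 3.8710.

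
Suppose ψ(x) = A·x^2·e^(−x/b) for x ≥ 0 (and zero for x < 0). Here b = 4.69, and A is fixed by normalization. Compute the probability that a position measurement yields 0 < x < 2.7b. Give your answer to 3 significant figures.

P = ∫_{0}^{2.7b} |ψ(x)|² dx.
Since A² = 1/(3·b^5/4), this is the region integral divided by the full normalization integral.
In terms of u = x/b (A² and the length scale cancel between numerator and denominator), P = [∫_{0}^{2.7} u^4·e^(-2·u) du] / [∫_{0}^{∞} u^4·e^(-2·u) du].
An antiderivative of u^4·e^(-2·u) is -(u^4/2 + u^3 + 3·u^2/2 + 3·u/2 + 3/4)·e^(-2·u); evaluating from 0 to 2.7 gives ≈ 0.47002, while the full integral is 3/4.
The result is P = 0.6267.

P ≈ 0.627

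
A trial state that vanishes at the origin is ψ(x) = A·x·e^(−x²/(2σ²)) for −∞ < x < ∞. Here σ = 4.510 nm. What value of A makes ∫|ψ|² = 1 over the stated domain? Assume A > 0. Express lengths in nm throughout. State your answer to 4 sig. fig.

A ≈ 0.1109 nm^(-3/2)

Normalization requires ∫|ψ|² dx = 1, integrated from −∞ to ∞.
The integral (without the A² prefactor) comes out to √(π)·σ^3/2.
So A² = (√(π)·σ^3/2)^(−1).
Plugging in σ = 4.510 yields A = 0.11091.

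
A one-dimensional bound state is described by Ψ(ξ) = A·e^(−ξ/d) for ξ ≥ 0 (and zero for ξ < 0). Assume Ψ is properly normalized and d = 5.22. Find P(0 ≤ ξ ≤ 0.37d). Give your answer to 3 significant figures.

P = ∫_{0}^{0.37d} |Ψ(ξ)|² dξ.
With A² fixed by ∫|Ψ|² = 1, i.e. A² = (d/2)^(−1), substitute and integrate.
Substituting u = ξ/d, A² and the length scale cancel in the ratio: P = ∫_{0}^{0.37} e^(-2·u) du / ∫_{0}^{∞} e^(-2·u) du.
Using ∫ e^(-2·u) du = -e^(-2·u)/2, the numerator is 1/2 - e^(-37/50)/2 and the denominator is 1/2.
This works out to P = 0.5229.

P ≈ 0.523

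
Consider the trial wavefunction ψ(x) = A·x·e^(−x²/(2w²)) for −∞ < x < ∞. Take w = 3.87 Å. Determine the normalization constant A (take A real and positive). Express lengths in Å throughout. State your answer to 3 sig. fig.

The normalization condition is ∫|ψ|² dx = 1 from −∞ to ∞.
Using the Gaussian integral ∫_{−∞}^{∞} e^(−αx²) dx = √(π/α), carrying out the integral gives A² · √(π)·w^3/2.
So A² = (√(π)·w^3/2)^(−1).
With w = 3.87: A² = 0.01947 and A = 0.1395.

A ≈ 0.140 Å^(-3/2)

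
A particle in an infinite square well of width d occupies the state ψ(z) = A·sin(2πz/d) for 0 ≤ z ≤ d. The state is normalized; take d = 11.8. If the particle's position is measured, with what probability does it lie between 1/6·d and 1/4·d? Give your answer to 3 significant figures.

P ≈ 0.152

The probability is P = ∫ |ψ|² dz over [1/6·d, 1/4·d].
The normalization integral ∫|ψ|²dz over the whole domain equals d/2·A², and A² cancels in the ratio.
Substituting u = z/d, A² and the length scale cancel in the ratio: P = ∫_{1/6}^{1/4} sin(2·π·u)^2 du / ∫_{0}^{1} sin(2·π·u)^2 du.
Using ∫ sin(2·π·u)^2 du = u/2 - sin(4·π·u)/(8·π), the numerator is √(3)/(16·π) + 1/24 and the denominator is 1/2.
Evaluating gives P = (√(3)/8 + π/12)/π.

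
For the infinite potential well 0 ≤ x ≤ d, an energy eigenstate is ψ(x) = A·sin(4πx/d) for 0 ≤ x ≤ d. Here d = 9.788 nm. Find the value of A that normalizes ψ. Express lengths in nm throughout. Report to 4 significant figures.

A ≈ 0.4520 nm^(-1/2)

Require ∫ |ψ|² dx = 1 over the whole domain.
Carrying out the integral gives A² · d/2.
So A² = (d/2)^(−1).
Substituting d = 9.788 gives A² = 0.20433, so A = 0.45203.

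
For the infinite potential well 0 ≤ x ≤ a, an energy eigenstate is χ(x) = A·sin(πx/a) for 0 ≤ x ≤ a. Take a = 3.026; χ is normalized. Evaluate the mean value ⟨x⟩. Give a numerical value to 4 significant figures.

The expectation value is the |χ|²-weighted average of x: ∫ x|χ|² dx.
Using sin²θ = (1 − cos 2θ)/2, since the A² factors cancel between numerator and denominator, ⟨x⟩ = a/2.
Putting a = 3.026 gives 1.5130.

⟨x⟩ ≈ 1.513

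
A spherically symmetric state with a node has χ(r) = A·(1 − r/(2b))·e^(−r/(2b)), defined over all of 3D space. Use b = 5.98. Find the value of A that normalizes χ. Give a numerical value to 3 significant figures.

A ≈ 0.0136

Normalization requires ∫|χ|² 4πr² dr = 1, integrated from 0 to ∞.
In 3D with spherical symmetry the volume element is 4πr² dr.
With ∫₀^∞ r^4 e^(−αr) dr = 4!/α^5, the integral (without the A² prefactor) comes out to 8·π·b^3.
Substituting b = 5.98 gives A² = 0.0001861, so A = 0.01364.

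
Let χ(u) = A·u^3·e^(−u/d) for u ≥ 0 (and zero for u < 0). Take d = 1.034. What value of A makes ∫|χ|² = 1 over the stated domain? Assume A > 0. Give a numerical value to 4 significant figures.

Require ∫ |χ|² du = 1 over the whole domain.
Carrying out the integral gives A² · 45·d^7/8.
So A² = (45·d^7/8)^(−1).
Plugging in d = 1.034 yields A = 0.37507.

A ≈ 0.3751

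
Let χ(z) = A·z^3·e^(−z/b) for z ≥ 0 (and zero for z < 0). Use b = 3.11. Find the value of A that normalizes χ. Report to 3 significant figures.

A ≈ 0.00795

We need A² ∫|f|² dz = 1, taking the integral from 0 to ∞.
Recall ∫₀^∞ z^m e^(−z/β) dz = m!·β^(m+1), with χ = A·z^3·e^(−z/b), the integral evaluates to A²·[45·b^7/8].
So A² = (45·b^7/8)^(−1).
With b = 3.11: A² = 0.00006318 and A = 0.007948.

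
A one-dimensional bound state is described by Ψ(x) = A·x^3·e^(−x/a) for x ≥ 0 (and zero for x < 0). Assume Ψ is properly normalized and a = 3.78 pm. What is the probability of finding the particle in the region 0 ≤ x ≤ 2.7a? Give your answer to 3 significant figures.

P ≈ 0.298

The probability is P = ∫ |Ψ|² dx over [0, 2.7a].
The normalization integral ∫|Ψ|²dx over the whole domain equals 45·a^7/8·A², and A² cancels in the ratio.
Substituting u = x/a, A² and the length scale cancel in the ratio: P = ∫_{0}^{2.7} u^6·e^(-2·u) du / ∫_{0}^{∞} u^6·e^(-2·u) du.
Using ∫ u^6·e^(-2·u) du = -(4·u^6 + 12·u^5 + 30·u^4 + 60·u^3 + 90·u^2 + 90·u + 45)·e^(-2·u)/8, the numerator is ≈ 1.6781 and the denominator is 45/8.
Evaluating gives P = 0.2983.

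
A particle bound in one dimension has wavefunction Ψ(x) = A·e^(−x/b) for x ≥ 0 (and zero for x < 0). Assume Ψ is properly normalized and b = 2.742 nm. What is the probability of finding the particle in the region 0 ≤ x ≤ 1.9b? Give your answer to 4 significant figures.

P ≈ 0.9776

|Ψ|² is the probability density, so P = ∫_{0}^{1.9b} |Ψ|² dx.
Since A² = 1/(b/2), this is the region integral divided by the full normalization integral.
In terms of u = x/b (A² and the length scale cancel between numerator and denominator), P = [∫_{0}^{1.9} e^(-2·u) du] / [∫_{0}^{∞} e^(-2·u) du].
An antiderivative of e^(-2·u) is -e^(-2·u)/2; evaluating from 0 to 1.9 gives 1/2 - e^(-19/5)/2, while the full integral is 1/2.
Evaluating gives P = 0.97763.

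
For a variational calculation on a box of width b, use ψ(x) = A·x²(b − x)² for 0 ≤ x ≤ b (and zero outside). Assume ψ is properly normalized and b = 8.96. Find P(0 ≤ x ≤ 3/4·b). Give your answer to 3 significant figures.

P ≈ 0.951

|ψ|² is the probability density, so P = ∫_{0}^{3/4·b} |ψ|² dx.
The normalization integral ∫|ψ|²dx over the whole domain equals b^9/630·A², and A² cancels in the ratio.
Let u = x/b; then A² and the length scale cancel, so P = ∫_{0}^{3/4} u^4·(1 - u)^4 du ÷ ∫_{0}^{1} u^4·(1 - u)^4 du.
With ∫ u^4·(1 - u)^4 du = u^5·(70·u^4 - 315·u^3 + 540·u^2 - 420·u + 126)/630 + C, the region integral is ≈ 0.0015096 and the full one is 1/630.
Evaluating gives P = 0.9511.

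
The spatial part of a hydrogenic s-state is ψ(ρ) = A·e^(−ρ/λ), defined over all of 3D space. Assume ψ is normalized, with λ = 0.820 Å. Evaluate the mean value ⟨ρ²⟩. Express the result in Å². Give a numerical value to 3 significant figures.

⟨ρ^2⟩ ≈ 2.02 Å^2

By definition ⟨ρ²⟩ = ∫ ρ^2 |ψ(ρ)|² 4πρ² dρ.
With ∫₀^∞ ρ^4 e^(−αρ) dρ = 4!/α^5, the ratio of the moment integral to the normalization integral gives ⟨ρ²⟩ = 3·λ^2.
Putting λ = 0.820 gives 2.017.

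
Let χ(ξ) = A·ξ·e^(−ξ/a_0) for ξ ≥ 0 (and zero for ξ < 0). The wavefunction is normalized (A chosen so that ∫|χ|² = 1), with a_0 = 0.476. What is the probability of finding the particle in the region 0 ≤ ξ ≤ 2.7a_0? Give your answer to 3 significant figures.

P ≈ 0.905

P = ∫_{0}^{2.7a_0} |χ(ξ)|² dξ.
With A² fixed by ∫|χ|² = 1, i.e. A² = (a_0^3/4)^(−1), substitute and integrate.
Let u = ξ/a_0; then A² and the length scale cancel, so P = ∫_{0}^{2.7} u^2·e^(-2·u) du ÷ ∫_{0}^{∞} u^2·e^(-2·u) du.
Using ∫ u^2·e^(-2·u) du = -(2·u^2 + 2·u + 1)·e^(-2·u)/4, the numerator is 1/4 - 1049·e^(-27/5)/200 and the denominator is 1/4.
Evaluating gives P = 0.9052.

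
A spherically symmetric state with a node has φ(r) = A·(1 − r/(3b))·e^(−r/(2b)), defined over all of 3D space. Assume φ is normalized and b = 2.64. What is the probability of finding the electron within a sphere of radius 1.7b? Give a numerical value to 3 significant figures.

P ≈ 0.288

Integrate the radial probability density 4πr²|φ|² over r ≤ 1.7b.
The full normalization integral is A²·[8·π·b^3/3] = 1, fixing A².
Let u = r/b; then A², 4π and the length scale all cancel, so P = ∫_{0}^{1.7} u^2·(1 - u/3)^2·e^(-u) du ÷ ∫_{0}^{∞} u^2·(1 - u/3)^2·e^(-u) du.
Using ∫ u^2·(1 - u/3)^2·e^(-u) du = (-u^4 + 2·u^3 - 3·u^2 - 6·u - 6)·e^(-u)/9, the numerator is ≈ 0.19177 and the denominator is 2/3.
Taking the ratio yields P = 0.2877.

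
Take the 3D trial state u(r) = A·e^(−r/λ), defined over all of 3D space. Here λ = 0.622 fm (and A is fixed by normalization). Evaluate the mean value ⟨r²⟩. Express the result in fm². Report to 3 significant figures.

⟨r^2⟩ ≈ 1.16 fm^2

⟨r²⟩ = ∫ r^2 |u|² 4πr² dr over the full domain.
The ratio of the moment integral to the normalization integral gives ⟨r²⟩ = 3·λ^2.
Putting λ = 0.622 gives 1.161.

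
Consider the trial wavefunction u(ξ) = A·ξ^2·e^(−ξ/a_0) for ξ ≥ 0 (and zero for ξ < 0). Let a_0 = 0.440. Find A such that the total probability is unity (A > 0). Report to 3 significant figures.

A ≈ 8.99

The normalization condition is ∫|u|² dξ = 1 from 0 to ∞.
Carrying out the integral gives A² · 3·a_0^5/4.
Setting this equal to 1 gives A² = 1/(3·a_0^5/4).
Plugging in a_0 = 0.440 yields A = 8.992.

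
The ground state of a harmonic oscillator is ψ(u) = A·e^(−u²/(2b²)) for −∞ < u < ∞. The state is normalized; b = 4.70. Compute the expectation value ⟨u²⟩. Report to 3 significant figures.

⟨u^2⟩ ≈ 11.0

The expectation value is the |ψ|²-weighted average of u^2: ∫ u^2|ψ|² du.
Differentiating ∫e^(−αu²) du = √(π/α) under α to get the higher moments, since the A² factors cancel between numerator and denominator, ⟨u²⟩ = b^2/2.
With b = 4.70, ⟨u^2⟩ = 11.05.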